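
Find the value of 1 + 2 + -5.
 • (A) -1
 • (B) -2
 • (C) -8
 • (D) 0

First: 1 + 2 = 3
Then: 3 + -5 = -2
B) -2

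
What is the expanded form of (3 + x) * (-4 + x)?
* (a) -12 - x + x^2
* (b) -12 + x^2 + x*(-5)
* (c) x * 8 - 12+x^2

Expanding (3 + x) * (-4 + x):
= -12 - x + x^2
a) -12 - x + x^2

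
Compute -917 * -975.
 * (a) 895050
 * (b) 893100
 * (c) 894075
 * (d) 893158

-917 * -975 = 894075
c) 894075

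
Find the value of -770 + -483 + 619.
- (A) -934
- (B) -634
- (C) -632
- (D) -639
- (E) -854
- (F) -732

First: -770 + -483 = -1253
Then: -1253 + 619 = -634
B) -634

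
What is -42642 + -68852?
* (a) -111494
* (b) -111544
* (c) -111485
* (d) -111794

-42642 + -68852 = -111494
a) -111494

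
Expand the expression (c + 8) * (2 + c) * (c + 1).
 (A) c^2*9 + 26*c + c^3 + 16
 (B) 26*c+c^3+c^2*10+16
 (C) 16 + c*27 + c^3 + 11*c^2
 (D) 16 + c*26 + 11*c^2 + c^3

Expanding (c + 8) * (2 + c) * (c + 1):
= 16 + c*26 + 11*c^2 + c^3
D) 16 + c*26 + 11*c^2 + c^3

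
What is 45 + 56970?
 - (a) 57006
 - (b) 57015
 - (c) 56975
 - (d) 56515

45 + 56970 = 57015
b) 57015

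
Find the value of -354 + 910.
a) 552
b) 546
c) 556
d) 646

-354 + 910 = 556
c) 556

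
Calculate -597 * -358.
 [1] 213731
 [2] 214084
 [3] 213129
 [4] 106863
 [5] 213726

-597 * -358 = 213726
5) 213726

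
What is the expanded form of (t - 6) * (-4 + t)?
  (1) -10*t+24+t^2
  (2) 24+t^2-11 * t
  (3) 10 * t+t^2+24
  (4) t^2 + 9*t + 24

Expanding (t - 6) * (-4 + t):
= -10*t+24+t^2
1) -10*t+24+t^2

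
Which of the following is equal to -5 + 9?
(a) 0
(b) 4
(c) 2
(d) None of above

-5 + 9 = 4
b) 4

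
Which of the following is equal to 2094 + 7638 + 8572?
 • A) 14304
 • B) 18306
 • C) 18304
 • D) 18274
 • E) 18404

First: 2094 + 7638 = 9732
Then: 9732 + 8572 = 18304
C) 18304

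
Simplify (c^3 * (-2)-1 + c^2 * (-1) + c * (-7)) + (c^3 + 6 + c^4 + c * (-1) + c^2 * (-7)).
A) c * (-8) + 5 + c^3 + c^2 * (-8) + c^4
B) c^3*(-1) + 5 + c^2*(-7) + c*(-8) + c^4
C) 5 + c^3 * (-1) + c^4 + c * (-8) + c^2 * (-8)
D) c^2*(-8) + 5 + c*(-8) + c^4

Adding the polynomials and combining like terms:
(c^3*(-2) - 1 + c^2*(-1) + c*(-7)) + (c^3 + 6 + c^4 + c*(-1) + c^2*(-7))
= 5 + c^3 * (-1) + c^4 + c * (-8) + c^2 * (-8)
C) 5 + c^3 * (-1) + c^4 + c * (-8) + c^2 * (-8)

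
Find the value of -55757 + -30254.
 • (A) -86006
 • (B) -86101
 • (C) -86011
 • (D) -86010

-55757 + -30254 = -86011
C) -86011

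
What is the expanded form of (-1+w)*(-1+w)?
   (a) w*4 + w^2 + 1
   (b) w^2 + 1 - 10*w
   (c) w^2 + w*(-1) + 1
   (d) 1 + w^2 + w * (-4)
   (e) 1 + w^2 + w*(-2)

Expanding (-1+w)*(-1+w):
= 1 + w^2 + w*(-2)
e) 1 + w^2 + w*(-2)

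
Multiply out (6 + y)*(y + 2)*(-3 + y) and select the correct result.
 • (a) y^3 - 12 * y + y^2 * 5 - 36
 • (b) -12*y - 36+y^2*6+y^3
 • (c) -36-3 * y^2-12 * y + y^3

Expanding (6 + y)*(y + 2)*(-3 + y):
= y^3 - 12 * y + y^2 * 5 - 36
a) y^3 - 12 * y + y^2 * 5 - 36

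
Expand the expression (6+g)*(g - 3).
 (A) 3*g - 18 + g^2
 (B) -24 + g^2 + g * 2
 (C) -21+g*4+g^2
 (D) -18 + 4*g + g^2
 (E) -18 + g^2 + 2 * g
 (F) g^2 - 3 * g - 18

Expanding (6+g)*(g - 3):
= 3*g - 18 + g^2
A) 3*g - 18 + g^2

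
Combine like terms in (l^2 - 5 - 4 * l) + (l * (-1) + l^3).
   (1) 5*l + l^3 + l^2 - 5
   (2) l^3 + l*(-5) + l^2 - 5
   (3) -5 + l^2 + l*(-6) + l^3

Adding the polynomials and combining like terms:
(l^2 - 5 - 4*l) + (l*(-1) + l^3)
= l^3 + l*(-5) + l^2 - 5
2) l^3 + l*(-5) + l^2 - 5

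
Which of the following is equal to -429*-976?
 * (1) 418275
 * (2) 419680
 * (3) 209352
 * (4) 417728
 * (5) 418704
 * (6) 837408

-429 * -976 = 418704
5) 418704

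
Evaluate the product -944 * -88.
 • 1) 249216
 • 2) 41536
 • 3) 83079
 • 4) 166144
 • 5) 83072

-944 * -88 = 83072
5) 83072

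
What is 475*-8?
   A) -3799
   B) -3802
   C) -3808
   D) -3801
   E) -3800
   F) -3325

475 * -8 = -3800
E) -3800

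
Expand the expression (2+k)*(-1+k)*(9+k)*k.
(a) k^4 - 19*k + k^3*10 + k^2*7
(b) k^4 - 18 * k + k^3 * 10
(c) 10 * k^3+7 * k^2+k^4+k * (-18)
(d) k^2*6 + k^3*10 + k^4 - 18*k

Expanding (2+k)*(-1+k)*(9+k)*k:
= 10 * k^3+7 * k^2+k^4+k * (-18)
c) 10 * k^3+7 * k^2+k^4+k * (-18)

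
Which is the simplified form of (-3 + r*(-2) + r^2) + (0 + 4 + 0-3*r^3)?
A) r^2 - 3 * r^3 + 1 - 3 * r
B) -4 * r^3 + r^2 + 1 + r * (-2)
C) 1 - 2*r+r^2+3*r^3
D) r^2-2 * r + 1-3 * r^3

Adding the polynomials and combining like terms:
(-3 + r*(-2) + r^2) + (0 + 4 + 0 - 3*r^3)
= r^2-2 * r + 1-3 * r^3
D) r^2-2 * r + 1-3 * r^3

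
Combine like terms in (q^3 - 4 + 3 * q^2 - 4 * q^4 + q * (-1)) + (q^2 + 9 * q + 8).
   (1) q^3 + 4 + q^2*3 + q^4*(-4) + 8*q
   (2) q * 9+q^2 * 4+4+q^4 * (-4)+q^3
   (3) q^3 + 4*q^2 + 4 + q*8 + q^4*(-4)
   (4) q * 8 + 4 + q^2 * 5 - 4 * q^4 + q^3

Adding the polynomials and combining like terms:
(q^3 - 4 + 3*q^2 - 4*q^4 + q*(-1)) + (q^2 + 9*q + 8)
= q^3 + 4*q^2 + 4 + q*8 + q^4*(-4)
3) q^3 + 4*q^2 + 4 + q*8 + q^4*(-4)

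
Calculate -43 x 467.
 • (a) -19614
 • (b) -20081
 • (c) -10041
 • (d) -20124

-43 * 467 = -20081
b) -20081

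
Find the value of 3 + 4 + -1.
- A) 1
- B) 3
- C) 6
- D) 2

First: 3 + 4 = 7
Then: 7 + -1 = 6
C) 6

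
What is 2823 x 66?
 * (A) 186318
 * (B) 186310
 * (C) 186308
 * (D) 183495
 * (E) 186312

2823 * 66 = 186318
A) 186318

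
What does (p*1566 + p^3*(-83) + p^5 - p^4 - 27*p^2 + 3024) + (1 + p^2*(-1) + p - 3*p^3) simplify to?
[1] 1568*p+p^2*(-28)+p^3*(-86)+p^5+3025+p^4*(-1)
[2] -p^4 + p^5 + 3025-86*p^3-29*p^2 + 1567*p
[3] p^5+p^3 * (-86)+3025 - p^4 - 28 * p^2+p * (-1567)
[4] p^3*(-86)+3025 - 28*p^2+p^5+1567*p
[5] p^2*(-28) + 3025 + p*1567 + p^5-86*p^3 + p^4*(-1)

Adding the polynomials and combining like terms:
(p*1566 + p^3*(-83) + p^5 - p^4 - 27*p^2 + 3024) + (1 + p^2*(-1) + p - 3*p^3)
= p^2*(-28) + 3025 + p*1567 + p^5-86*p^3 + p^4*(-1)
5) p^2*(-28) + 3025 + p*1567 + p^5-86*p^3 + p^4*(-1)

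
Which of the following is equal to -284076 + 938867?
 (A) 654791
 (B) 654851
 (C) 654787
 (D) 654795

-284076 + 938867 = 654791
A) 654791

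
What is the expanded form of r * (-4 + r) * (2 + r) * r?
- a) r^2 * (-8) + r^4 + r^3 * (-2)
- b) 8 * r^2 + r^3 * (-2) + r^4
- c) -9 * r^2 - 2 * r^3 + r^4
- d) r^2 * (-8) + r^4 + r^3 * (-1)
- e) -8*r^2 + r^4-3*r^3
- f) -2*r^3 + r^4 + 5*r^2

Expanding r * (-4 + r) * (2 + r) * r:
= r^2 * (-8) + r^4 + r^3 * (-2)
a) r^2 * (-8) + r^4 + r^3 * (-2)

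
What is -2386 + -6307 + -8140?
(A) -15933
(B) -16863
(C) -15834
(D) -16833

First: -2386 + -6307 = -8693
Then: -8693 + -8140 = -16833
D) -16833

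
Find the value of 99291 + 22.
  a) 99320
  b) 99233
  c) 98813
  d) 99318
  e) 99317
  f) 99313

99291 + 22 = 99313
f) 99313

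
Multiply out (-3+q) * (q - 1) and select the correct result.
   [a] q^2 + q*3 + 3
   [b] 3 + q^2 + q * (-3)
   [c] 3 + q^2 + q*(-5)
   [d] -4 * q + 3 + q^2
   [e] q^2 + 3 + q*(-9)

Expanding (-3+q) * (q - 1):
= -4 * q + 3 + q^2
d) -4 * q + 3 + q^2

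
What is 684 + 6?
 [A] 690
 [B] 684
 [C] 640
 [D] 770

684 + 6 = 690
A) 690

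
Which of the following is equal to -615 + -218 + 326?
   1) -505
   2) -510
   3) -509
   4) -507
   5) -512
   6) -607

First: -615 + -218 = -833
Then: -833 + 326 = -507
4) -507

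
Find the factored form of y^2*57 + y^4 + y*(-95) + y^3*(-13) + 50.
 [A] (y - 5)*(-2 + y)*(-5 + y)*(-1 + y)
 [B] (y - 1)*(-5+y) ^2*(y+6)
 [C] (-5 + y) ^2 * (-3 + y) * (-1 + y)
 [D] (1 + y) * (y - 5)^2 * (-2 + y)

We need to factor y^2*57 + y^4 + y*(-95) + y^3*(-13) + 50.
The factored form is (y - 5)*(-2 + y)*(-5 + y)*(-1 + y).
A) (y - 5)*(-2 + y)*(-5 + y)*(-1 + y)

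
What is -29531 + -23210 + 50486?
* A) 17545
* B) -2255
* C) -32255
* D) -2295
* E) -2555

First: -29531 + -23210 = -52741
Then: -52741 + 50486 = -2255
B) -2255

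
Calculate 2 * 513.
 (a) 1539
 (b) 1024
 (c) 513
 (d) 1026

2 * 513 = 1026
d) 1026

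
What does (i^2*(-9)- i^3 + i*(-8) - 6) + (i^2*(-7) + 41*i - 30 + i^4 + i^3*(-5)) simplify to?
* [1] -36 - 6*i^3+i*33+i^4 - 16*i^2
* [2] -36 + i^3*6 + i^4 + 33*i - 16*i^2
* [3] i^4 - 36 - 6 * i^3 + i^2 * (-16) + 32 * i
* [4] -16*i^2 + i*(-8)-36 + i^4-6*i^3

Adding the polynomials and combining like terms:
(i^2*(-9) - i^3 + i*(-8) - 6) + (i^2*(-7) + 41*i - 30 + i^4 + i^3*(-5))
= -36 - 6*i^3+i*33+i^4 - 16*i^2
1) -36 - 6*i^3+i*33+i^4 - 16*i^2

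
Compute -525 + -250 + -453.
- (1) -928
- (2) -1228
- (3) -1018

First: -525 + -250 = -775
Then: -775 + -453 = -1228
2) -1228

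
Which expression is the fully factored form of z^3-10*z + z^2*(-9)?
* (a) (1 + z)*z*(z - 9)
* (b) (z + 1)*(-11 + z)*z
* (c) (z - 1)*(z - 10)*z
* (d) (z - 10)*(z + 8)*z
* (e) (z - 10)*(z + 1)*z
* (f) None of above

We need to factor z^3-10*z + z^2*(-9).
The factored form is (z - 10)*(z + 1)*z.
e) (z - 10)*(z + 1)*z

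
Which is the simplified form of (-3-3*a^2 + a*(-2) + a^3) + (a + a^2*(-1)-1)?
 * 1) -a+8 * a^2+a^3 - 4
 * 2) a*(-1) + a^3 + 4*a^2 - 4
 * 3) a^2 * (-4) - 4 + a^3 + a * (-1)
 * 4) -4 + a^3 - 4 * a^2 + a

Adding the polynomials and combining like terms:
(-3 - 3*a^2 + a*(-2) + a^3) + (a + a^2*(-1) - 1)
= a^2 * (-4) - 4 + a^3 + a * (-1)
3) a^2 * (-4) - 4 + a^3 + a * (-1)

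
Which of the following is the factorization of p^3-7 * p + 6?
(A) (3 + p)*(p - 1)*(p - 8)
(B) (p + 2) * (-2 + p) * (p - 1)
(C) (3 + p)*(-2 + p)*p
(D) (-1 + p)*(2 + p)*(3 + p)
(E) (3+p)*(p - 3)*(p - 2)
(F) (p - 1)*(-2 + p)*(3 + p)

We need to factor p^3-7 * p + 6.
The factored form is (p - 1)*(-2 + p)*(3 + p).
F) (p - 1)*(-2 + p)*(3 + p)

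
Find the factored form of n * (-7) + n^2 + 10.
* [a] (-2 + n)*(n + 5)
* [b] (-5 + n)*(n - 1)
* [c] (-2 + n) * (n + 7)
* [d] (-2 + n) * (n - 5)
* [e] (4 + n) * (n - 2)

We need to factor n * (-7) + n^2 + 10.
The factored form is (-2 + n) * (n - 5).
d) (-2 + n) * (n - 5)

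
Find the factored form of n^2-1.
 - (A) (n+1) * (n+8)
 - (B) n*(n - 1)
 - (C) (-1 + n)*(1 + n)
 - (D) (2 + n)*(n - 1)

We need to factor n^2-1.
The factored form is (-1 + n)*(1 + n).
C) (-1 + n)*(1 + n)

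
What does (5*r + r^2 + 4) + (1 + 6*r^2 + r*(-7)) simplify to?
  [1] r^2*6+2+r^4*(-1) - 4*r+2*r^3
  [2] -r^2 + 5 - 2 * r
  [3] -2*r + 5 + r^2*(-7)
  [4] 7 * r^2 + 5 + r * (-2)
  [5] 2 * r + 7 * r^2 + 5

Adding the polynomials and combining like terms:
(5*r + r^2 + 4) + (1 + 6*r^2 + r*(-7))
= 7 * r^2 + 5 + r * (-2)
4) 7 * r^2 + 5 + r * (-2)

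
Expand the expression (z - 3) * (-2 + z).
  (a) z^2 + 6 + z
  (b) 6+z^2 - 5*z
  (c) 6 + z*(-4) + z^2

Expanding (z - 3) * (-2 + z):
= 6+z^2 - 5*z
b) 6+z^2 - 5*z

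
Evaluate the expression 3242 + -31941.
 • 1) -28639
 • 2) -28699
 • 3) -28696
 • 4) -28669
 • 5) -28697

3242 + -31941 = -28699
2) -28699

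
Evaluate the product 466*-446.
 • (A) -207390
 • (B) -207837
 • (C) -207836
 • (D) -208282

466 * -446 = -207836
C) -207836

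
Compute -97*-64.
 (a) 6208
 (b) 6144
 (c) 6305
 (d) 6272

-97 * -64 = 6208
a) 6208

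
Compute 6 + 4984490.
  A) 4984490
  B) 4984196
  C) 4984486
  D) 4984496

6 + 4984490 = 4984496
D) 4984496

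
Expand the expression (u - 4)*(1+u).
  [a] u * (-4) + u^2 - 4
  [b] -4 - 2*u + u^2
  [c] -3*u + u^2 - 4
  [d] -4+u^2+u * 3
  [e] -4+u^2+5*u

Expanding (u - 4)*(1+u):
= -3*u + u^2 - 4
c) -3*u + u^2 - 4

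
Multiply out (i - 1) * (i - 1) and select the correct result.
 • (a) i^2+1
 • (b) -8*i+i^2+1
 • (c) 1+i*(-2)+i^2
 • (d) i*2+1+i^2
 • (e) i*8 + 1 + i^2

Expanding (i - 1) * (i - 1):
= 1+i*(-2)+i^2
c) 1+i*(-2)+i^2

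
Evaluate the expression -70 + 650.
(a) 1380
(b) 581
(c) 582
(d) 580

-70 + 650 = 580
d) 580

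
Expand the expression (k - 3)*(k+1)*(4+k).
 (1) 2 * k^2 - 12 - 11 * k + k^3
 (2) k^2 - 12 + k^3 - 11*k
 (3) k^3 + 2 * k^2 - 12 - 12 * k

Expanding (k - 3)*(k+1)*(4+k):
= 2 * k^2 - 12 - 11 * k + k^3
1) 2 * k^2 - 12 - 11 * k + k^3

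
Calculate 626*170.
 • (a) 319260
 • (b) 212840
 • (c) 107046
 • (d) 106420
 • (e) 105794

626 * 170 = 106420
d) 106420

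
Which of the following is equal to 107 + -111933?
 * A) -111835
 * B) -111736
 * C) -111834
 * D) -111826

107 + -111933 = -111826
D) -111826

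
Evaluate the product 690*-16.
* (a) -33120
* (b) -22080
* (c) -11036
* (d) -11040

690 * -16 = -11040
d) -11040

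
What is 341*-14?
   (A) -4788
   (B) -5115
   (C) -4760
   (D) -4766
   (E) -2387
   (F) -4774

341 * -14 = -4774
F) -4774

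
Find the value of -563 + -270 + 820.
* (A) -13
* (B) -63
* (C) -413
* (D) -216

First: -563 + -270 = -833
Then: -833 + 820 = -13
A) -13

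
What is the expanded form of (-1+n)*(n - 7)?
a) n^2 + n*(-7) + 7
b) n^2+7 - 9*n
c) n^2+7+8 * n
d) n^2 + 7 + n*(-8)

Expanding (-1+n)*(n - 7):
= n^2 + 7 + n*(-8)
d) n^2 + 7 + n*(-8)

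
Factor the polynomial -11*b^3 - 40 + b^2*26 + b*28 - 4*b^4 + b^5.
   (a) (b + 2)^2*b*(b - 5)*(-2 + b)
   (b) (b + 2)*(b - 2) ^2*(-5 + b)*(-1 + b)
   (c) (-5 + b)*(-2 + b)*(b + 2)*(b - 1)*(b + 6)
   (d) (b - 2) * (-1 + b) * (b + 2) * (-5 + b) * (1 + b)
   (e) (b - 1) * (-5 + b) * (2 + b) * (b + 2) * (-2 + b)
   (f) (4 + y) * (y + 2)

We need to factor -11*b^3 - 40 + b^2*26 + b*28 - 4*b^4 + b^5.
The factored form is (b - 1) * (-5 + b) * (2 + b) * (b + 2) * (-2 + b).
e) (b - 1) * (-5 + b) * (2 + b) * (b + 2) * (-2 + b)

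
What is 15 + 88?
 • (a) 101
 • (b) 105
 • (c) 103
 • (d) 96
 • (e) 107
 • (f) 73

15 + 88 = 103
c) 103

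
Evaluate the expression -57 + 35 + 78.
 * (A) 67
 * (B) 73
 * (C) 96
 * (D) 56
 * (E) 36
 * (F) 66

First: -57 + 35 = -22
Then: -22 + 78 = 56
D) 56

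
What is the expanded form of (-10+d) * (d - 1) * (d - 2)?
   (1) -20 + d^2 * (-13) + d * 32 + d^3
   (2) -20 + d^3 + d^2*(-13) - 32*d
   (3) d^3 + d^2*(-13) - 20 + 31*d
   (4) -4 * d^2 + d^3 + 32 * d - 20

Expanding (-10+d) * (d - 1) * (d - 2):
= -20 + d^2 * (-13) + d * 32 + d^3
1) -20 + d^2 * (-13) + d * 32 + d^3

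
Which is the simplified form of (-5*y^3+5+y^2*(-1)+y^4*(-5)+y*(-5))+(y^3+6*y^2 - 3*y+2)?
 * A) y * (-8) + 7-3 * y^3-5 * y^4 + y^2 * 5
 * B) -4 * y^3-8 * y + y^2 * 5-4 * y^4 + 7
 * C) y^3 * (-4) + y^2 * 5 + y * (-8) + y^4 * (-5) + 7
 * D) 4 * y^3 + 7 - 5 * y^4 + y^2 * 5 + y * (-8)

Adding the polynomials and combining like terms:
(-5*y^3 + 5 + y^2*(-1) + y^4*(-5) + y*(-5)) + (y^3 + 6*y^2 - 3*y + 2)
= y^3 * (-4) + y^2 * 5 + y * (-8) + y^4 * (-5) + 7
C) y^3 * (-4) + y^2 * 5 + y * (-8) + y^4 * (-5) + 7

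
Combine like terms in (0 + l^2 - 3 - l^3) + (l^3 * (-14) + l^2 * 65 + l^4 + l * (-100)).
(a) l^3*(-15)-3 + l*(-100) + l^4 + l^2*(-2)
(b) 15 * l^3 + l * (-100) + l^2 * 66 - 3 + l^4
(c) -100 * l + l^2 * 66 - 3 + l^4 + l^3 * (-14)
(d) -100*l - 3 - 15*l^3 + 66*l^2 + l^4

Adding the polynomials and combining like terms:
(0 + l^2 - 3 - l^3) + (l^3*(-14) + l^2*65 + l^4 + l*(-100))
= -100*l - 3 - 15*l^3 + 66*l^2 + l^4
d) -100*l - 3 - 15*l^3 + 66*l^2 + l^4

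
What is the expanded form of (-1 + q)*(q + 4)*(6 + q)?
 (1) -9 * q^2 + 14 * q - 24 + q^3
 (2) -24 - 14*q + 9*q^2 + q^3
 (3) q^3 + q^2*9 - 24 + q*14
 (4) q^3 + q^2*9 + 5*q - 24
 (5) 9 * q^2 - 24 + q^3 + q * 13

Expanding (-1 + q)*(q + 4)*(6 + q):
= q^3 + q^2*9 - 24 + q*14
3) q^3 + q^2*9 - 24 + q*14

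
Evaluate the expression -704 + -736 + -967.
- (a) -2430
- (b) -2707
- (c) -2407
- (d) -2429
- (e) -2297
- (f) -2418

First: -704 + -736 = -1440
Then: -1440 + -967 = -2407
c) -2407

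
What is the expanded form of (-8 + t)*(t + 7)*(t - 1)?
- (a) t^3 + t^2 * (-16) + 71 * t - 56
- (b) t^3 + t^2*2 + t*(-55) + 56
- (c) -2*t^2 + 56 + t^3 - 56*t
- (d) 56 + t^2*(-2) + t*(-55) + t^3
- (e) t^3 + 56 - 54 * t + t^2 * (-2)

Expanding (-8 + t)*(t + 7)*(t - 1):
= 56 + t^2*(-2) + t*(-55) + t^3
d) 56 + t^2*(-2) + t*(-55) + t^3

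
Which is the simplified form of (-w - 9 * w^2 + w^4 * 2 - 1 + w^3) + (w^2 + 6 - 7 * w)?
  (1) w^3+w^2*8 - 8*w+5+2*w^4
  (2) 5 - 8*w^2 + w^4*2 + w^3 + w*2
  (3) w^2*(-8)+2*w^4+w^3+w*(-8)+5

Adding the polynomials and combining like terms:
(-w - 9*w^2 + w^4*2 - 1 + w^3) + (w^2 + 6 - 7*w)
= w^2*(-8)+2*w^4+w^3+w*(-8)+5
3) w^2*(-8)+2*w^4+w^3+w*(-8)+5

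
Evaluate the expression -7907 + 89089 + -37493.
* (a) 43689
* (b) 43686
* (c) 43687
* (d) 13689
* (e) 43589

First: -7907 + 89089 = 81182
Then: 81182 + -37493 = 43689
a) 43689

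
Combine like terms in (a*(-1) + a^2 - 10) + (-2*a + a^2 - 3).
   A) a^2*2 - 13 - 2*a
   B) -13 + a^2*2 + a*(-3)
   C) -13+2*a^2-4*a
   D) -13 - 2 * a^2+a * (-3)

Adding the polynomials and combining like terms:
(a*(-1) + a^2 - 10) + (-2*a + a^2 - 3)
= -13 + a^2*2 + a*(-3)
B) -13 + a^2*2 + a*(-3)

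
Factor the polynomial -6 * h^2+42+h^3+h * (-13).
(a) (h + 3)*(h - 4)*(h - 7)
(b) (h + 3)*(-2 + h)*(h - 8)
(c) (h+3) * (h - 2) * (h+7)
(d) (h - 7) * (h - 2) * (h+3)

We need to factor -6 * h^2+42+h^3+h * (-13).
The factored form is (h - 7) * (h - 2) * (h+3).
d) (h - 7) * (h - 2) * (h+3)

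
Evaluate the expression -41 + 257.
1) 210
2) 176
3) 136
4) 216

-41 + 257 = 216
4) 216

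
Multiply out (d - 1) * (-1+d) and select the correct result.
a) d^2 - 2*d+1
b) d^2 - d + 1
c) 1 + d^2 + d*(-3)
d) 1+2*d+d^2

Expanding (d - 1) * (-1+d):
= d^2 - 2*d+1
a) d^2 - 2*d+1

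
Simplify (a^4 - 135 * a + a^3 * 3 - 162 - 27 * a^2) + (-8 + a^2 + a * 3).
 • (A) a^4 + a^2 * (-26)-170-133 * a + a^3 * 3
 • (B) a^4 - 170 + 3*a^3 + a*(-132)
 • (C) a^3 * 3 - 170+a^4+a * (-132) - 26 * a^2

Adding the polynomials and combining like terms:
(a^4 - 135*a + a^3*3 - 162 - 27*a^2) + (-8 + a^2 + a*3)
= a^3 * 3 - 170+a^4+a * (-132) - 26 * a^2
C) a^3 * 3 - 170+a^4+a * (-132) - 26 * a^2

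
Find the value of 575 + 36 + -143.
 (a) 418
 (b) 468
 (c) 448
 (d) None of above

First: 575 + 36 = 611
Then: 611 + -143 = 468
b) 468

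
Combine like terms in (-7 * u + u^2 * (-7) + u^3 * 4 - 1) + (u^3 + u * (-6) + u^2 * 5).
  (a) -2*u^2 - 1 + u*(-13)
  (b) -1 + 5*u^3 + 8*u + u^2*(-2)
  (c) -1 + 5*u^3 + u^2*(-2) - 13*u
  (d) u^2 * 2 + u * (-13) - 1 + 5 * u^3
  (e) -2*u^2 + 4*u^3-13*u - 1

Adding the polynomials and combining like terms:
(-7*u + u^2*(-7) + u^3*4 - 1) + (u^3 + u*(-6) + u^2*5)
= -1 + 5*u^3 + u^2*(-2) - 13*u
c) -1 + 5*u^3 + u^2*(-2) - 13*u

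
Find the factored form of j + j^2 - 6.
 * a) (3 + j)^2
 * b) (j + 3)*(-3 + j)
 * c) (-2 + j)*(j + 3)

We need to factor j + j^2 - 6.
The factored form is (-2 + j)*(j + 3).
c) (-2 + j)*(j + 3)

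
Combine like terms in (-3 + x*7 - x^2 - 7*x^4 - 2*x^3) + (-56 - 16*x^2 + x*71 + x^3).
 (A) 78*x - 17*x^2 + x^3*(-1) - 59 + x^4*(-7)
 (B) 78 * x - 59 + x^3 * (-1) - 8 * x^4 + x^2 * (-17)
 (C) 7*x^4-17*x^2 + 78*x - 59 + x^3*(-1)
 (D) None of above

Adding the polynomials and combining like terms:
(-3 + x*7 - x^2 - 7*x^4 - 2*x^3) + (-56 - 16*x^2 + x*71 + x^3)
= 78*x - 17*x^2 + x^3*(-1) - 59 + x^4*(-7)
A) 78*x - 17*x^2 + x^3*(-1) - 59 + x^4*(-7)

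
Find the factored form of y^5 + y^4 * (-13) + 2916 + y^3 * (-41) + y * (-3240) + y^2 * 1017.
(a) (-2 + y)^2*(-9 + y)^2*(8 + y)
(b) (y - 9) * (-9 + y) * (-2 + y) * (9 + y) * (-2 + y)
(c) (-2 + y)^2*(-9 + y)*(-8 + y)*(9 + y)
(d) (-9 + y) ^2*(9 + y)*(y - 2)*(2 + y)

We need to factor y^5 + y^4 * (-13) + 2916 + y^3 * (-41) + y * (-3240) + y^2 * 1017.
The factored form is (y - 9) * (-9 + y) * (-2 + y) * (9 + y) * (-2 + y).
b) (y - 9) * (-9 + y) * (-2 + y) * (9 + y) * (-2 + y)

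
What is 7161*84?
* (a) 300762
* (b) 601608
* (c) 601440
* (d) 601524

7161 * 84 = 601524
d) 601524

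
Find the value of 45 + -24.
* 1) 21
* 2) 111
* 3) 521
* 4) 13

45 + -24 = 21
1) 21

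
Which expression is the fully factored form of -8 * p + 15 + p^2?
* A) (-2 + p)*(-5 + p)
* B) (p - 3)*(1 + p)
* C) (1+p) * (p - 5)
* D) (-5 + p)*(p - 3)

We need to factor -8 * p + 15 + p^2.
The factored form is (-5 + p)*(p - 3).
D) (-5 + p)*(p - 3)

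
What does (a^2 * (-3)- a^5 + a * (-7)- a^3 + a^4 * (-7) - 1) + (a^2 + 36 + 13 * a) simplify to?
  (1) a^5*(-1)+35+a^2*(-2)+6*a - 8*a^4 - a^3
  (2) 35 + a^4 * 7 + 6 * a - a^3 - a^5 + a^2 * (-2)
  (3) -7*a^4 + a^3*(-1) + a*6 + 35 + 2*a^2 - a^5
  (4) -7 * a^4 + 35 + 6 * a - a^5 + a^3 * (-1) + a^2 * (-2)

Adding the polynomials and combining like terms:
(a^2*(-3) - a^5 + a*(-7) - a^3 + a^4*(-7) - 1) + (a^2 + 36 + 13*a)
= -7 * a^4 + 35 + 6 * a - a^5 + a^3 * (-1) + a^2 * (-2)
4) -7 * a^4 + 35 + 6 * a - a^5 + a^3 * (-1) + a^2 * (-2)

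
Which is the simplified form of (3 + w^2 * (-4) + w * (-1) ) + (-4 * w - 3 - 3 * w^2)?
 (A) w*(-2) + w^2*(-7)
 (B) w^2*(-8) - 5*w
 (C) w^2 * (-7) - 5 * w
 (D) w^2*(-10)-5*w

Adding the polynomials and combining like terms:
(3 + w^2*(-4) + w*(-1)) + (-4*w - 3 - 3*w^2)
= w^2 * (-7) - 5 * w
C) w^2 * (-7) - 5 * w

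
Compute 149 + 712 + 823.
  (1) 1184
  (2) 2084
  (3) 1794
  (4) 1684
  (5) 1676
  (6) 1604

First: 149 + 712 = 861
Then: 861 + 823 = 1684
4) 1684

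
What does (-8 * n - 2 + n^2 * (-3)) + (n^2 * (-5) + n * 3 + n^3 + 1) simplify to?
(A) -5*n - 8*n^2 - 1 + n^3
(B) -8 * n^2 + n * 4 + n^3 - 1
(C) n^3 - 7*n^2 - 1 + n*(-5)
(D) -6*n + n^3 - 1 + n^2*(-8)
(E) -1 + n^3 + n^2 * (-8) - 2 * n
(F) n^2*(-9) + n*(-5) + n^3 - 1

Adding the polynomials and combining like terms:
(-8*n - 2 + n^2*(-3)) + (n^2*(-5) + n*3 + n^3 + 1)
= -5*n - 8*n^2 - 1 + n^3
A) -5*n - 8*n^2 - 1 + n^3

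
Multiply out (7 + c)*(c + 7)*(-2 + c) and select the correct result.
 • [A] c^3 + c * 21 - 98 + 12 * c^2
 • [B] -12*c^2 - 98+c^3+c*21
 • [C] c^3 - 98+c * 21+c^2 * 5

Expanding (7 + c)*(c + 7)*(-2 + c):
= c^3 + c * 21 - 98 + 12 * c^2
A) c^3 + c * 21 - 98 + 12 * c^2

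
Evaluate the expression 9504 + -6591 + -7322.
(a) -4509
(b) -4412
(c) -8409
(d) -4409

First: 9504 + -6591 = 2913
Then: 2913 + -7322 = -4409
d) -4409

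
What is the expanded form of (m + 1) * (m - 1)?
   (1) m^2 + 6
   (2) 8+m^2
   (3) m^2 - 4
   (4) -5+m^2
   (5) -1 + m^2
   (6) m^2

Expanding (m + 1) * (m - 1):
= -1 + m^2
5) -1 + m^2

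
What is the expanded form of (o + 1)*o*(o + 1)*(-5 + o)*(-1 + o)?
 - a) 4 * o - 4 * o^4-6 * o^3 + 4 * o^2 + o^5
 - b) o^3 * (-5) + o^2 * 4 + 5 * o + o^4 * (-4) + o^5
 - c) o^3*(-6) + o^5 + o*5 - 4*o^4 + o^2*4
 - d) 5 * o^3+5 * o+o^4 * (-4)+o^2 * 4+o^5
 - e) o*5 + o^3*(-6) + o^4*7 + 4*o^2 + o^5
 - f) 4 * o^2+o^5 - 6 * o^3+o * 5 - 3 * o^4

Expanding (o + 1)*o*(o + 1)*(-5 + o)*(-1 + o):
= o^3*(-6) + o^5 + o*5 - 4*o^4 + o^2*4
c) o^3*(-6) + o^5 + o*5 - 4*o^4 + o^2*4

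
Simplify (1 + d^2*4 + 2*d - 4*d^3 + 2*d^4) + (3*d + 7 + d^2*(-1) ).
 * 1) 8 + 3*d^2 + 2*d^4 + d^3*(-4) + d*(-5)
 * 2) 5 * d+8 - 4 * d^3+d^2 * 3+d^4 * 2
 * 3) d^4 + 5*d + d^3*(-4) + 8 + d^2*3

Adding the polynomials and combining like terms:
(1 + d^2*4 + 2*d - 4*d^3 + 2*d^4) + (3*d + 7 + d^2*(-1))
= 5 * d+8 - 4 * d^3+d^2 * 3+d^4 * 2
2) 5 * d+8 - 4 * d^3+d^2 * 3+d^4 * 2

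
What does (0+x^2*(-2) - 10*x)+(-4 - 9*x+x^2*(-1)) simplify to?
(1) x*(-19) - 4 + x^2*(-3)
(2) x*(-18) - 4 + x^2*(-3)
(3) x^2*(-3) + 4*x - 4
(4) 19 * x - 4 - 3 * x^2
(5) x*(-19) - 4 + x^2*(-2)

Adding the polynomials and combining like terms:
(0 + x^2*(-2) - 10*x) + (-4 - 9*x + x^2*(-1))
= x*(-19) - 4 + x^2*(-3)
1) x*(-19) - 4 + x^2*(-3)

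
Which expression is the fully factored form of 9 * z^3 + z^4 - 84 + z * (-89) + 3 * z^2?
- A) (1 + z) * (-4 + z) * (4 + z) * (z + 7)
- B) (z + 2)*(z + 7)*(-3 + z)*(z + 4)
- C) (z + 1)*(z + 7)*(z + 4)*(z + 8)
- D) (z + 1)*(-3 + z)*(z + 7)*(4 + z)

We need to factor 9 * z^3 + z^4 - 84 + z * (-89) + 3 * z^2.
The factored form is (z + 1)*(-3 + z)*(z + 7)*(4 + z).
D) (z + 1)*(-3 + z)*(z + 7)*(4 + z)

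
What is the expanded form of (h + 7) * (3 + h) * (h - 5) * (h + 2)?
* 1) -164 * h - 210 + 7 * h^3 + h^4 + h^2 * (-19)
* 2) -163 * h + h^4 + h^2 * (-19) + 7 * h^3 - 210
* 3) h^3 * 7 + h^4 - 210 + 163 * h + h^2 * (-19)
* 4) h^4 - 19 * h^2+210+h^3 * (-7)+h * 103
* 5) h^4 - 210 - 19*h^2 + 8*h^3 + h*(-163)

Expanding (h + 7) * (3 + h) * (h - 5) * (h + 2):
= -163 * h + h^4 + h^2 * (-19) + 7 * h^3 - 210
2) -163 * h + h^4 + h^2 * (-19) + 7 * h^3 - 210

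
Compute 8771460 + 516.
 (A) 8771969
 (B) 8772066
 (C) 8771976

8771460 + 516 = 8771976
C) 8771976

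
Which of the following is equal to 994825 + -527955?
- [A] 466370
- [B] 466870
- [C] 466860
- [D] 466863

994825 + -527955 = 466870
B) 466870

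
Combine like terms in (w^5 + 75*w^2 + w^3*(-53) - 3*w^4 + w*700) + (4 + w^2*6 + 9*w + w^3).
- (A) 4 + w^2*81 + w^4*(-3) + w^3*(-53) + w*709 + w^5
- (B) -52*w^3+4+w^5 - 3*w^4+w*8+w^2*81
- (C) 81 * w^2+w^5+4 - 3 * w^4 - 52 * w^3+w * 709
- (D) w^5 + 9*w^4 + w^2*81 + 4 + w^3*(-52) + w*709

Adding the polynomials and combining like terms:
(w^5 + 75*w^2 + w^3*(-53) - 3*w^4 + w*700) + (4 + w^2*6 + 9*w + w^3)
= 81 * w^2+w^5+4 - 3 * w^4 - 52 * w^3+w * 709
C) 81 * w^2+w^5+4 - 3 * w^4 - 52 * w^3+w * 709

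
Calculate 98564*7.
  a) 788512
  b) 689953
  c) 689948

98564 * 7 = 689948
c) 689948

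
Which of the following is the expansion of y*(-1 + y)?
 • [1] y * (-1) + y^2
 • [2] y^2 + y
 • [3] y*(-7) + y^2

Expanding y*(-1 + y):
= y * (-1) + y^2
1) y * (-1) + y^2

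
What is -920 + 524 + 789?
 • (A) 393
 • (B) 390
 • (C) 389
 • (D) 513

First: -920 + 524 = -396
Then: -396 + 789 = 393
A) 393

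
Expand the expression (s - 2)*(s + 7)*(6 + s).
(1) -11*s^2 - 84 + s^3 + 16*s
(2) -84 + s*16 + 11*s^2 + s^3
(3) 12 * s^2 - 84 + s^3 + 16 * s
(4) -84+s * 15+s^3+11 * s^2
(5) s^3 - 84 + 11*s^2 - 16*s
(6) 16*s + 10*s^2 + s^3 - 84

Expanding (s - 2)*(s + 7)*(6 + s):
= -84 + s*16 + 11*s^2 + s^3
2) -84 + s*16 + 11*s^2 + s^3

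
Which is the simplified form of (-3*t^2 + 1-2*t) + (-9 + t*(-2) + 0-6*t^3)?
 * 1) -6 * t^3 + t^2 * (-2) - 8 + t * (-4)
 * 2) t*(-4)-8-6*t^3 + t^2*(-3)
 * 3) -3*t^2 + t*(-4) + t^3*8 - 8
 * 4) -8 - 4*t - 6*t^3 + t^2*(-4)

Adding the polynomials and combining like terms:
(-3*t^2 + 1 - 2*t) + (-9 + t*(-2) + 0 - 6*t^3)
= t*(-4)-8-6*t^3 + t^2*(-3)
2) t*(-4)-8-6*t^3 + t^2*(-3)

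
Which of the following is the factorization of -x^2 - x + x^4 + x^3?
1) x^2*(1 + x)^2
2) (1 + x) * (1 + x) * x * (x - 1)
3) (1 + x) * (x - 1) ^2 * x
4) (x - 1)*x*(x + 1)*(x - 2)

We need to factor -x^2 - x + x^4 + x^3.
The factored form is (1 + x) * (1 + x) * x * (x - 1).
2) (1 + x) * (1 + x) * x * (x - 1)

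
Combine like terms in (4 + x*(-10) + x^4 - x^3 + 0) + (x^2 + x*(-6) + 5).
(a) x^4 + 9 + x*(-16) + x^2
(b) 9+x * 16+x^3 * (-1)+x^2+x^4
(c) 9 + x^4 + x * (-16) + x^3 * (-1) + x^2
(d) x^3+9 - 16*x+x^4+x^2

Adding the polynomials and combining like terms:
(4 + x*(-10) + x^4 - x^3 + 0) + (x^2 + x*(-6) + 5)
= 9 + x^4 + x * (-16) + x^3 * (-1) + x^2
c) 9 + x^4 + x * (-16) + x^3 * (-1) + x^2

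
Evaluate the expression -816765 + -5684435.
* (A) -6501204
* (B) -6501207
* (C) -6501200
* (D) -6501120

-816765 + -5684435 = -6501200
C) -6501200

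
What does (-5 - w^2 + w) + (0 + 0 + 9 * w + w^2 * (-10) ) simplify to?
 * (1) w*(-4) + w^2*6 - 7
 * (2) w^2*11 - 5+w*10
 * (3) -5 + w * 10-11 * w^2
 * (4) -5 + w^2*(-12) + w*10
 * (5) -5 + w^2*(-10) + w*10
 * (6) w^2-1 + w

Adding the polynomials and combining like terms:
(-5 - w^2 + w) + (0 + 0 + 9*w + w^2*(-10))
= -5 + w * 10-11 * w^2
3) -5 + w * 10-11 * w^2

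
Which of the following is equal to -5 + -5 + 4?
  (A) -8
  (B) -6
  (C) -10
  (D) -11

First: -5 + -5 = -10
Then: -10 + 4 = -6
B) -6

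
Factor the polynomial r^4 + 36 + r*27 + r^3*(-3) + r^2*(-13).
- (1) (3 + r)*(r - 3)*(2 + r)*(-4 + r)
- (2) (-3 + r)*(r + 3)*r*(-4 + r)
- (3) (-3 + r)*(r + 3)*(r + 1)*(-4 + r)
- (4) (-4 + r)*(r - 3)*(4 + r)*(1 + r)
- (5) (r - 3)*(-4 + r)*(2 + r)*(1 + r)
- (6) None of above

We need to factor r^4 + 36 + r*27 + r^3*(-3) + r^2*(-13).
The factored form is (-3 + r)*(r + 3)*(r + 1)*(-4 + r).
3) (-3 + r)*(r + 3)*(r + 1)*(-4 + r)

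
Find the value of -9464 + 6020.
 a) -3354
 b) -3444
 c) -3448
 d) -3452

-9464 + 6020 = -3444
b) -3444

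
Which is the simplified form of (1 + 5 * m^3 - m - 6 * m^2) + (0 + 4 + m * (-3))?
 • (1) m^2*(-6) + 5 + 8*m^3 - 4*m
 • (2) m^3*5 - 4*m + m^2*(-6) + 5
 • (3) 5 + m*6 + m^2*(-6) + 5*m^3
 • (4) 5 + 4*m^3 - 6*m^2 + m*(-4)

Adding the polynomials and combining like terms:
(1 + 5*m^3 - m - 6*m^2) + (0 + 4 + m*(-3))
= m^3*5 - 4*m + m^2*(-6) + 5
2) m^3*5 - 4*m + m^2*(-6) + 5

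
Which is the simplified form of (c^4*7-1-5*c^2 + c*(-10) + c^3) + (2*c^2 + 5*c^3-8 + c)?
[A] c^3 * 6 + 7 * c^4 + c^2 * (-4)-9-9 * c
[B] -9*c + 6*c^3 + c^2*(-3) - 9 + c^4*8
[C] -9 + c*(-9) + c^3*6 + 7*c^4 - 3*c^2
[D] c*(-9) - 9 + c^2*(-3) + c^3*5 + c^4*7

Adding the polynomials and combining like terms:
(c^4*7 - 1 - 5*c^2 + c*(-10) + c^3) + (2*c^2 + 5*c^3 - 8 + c)
= -9 + c*(-9) + c^3*6 + 7*c^4 - 3*c^2
C) -9 + c*(-9) + c^3*6 + 7*c^4 - 3*c^2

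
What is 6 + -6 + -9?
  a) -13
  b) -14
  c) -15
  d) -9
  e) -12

First: 6 + -6 = 0
Then: 0 + -9 = -9
d) -9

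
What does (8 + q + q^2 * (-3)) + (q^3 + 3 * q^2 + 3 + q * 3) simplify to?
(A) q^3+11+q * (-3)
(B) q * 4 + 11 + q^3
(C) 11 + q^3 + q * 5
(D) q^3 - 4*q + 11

Adding the polynomials and combining like terms:
(8 + q + q^2*(-3)) + (q^3 + 3*q^2 + 3 + q*3)
= q * 4 + 11 + q^3
B) q * 4 + 11 + q^3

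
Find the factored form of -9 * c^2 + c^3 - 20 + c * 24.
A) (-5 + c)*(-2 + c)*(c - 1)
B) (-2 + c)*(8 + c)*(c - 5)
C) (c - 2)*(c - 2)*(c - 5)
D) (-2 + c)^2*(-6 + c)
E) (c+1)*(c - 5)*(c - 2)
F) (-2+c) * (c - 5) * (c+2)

We need to factor -9 * c^2 + c^3 - 20 + c * 24.
The factored form is (c - 2)*(c - 2)*(c - 5).
C) (c - 2)*(c - 2)*(c - 5)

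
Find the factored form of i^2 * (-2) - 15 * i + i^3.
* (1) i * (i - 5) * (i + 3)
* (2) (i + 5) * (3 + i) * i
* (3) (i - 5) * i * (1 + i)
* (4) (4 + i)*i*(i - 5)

We need to factor i^2 * (-2) - 15 * i + i^3.
The factored form is i * (i - 5) * (i + 3).
1) i * (i - 5) * (i + 3)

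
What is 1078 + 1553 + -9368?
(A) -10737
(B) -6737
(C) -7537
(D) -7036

First: 1078 + 1553 = 2631
Then: 2631 + -9368 = -6737
B) -6737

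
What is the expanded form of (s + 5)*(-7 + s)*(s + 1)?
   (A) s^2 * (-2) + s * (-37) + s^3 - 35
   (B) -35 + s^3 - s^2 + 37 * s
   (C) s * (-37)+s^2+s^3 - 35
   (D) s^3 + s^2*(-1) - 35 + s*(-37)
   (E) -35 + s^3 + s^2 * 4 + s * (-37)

Expanding (s + 5)*(-7 + s)*(s + 1):
= s^3 + s^2*(-1) - 35 + s*(-37)
D) s^3 + s^2*(-1) - 35 + s*(-37)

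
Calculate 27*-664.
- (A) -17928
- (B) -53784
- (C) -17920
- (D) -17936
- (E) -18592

27 * -664 = -17928
A) -17928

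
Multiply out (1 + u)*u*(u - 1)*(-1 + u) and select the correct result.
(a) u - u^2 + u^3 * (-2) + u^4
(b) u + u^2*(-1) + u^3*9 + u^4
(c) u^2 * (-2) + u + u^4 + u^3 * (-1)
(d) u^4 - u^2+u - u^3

Expanding (1 + u)*u*(u - 1)*(-1 + u):
= u^4 - u^2+u - u^3
d) u^4 - u^2+u - u^3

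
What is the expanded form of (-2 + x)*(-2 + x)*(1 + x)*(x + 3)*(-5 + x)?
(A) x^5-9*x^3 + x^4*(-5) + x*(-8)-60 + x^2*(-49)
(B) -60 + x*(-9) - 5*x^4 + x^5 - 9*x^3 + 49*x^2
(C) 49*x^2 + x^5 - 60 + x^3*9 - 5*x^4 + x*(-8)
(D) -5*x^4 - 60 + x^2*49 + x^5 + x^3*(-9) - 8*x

Expanding (-2 + x)*(-2 + x)*(1 + x)*(x + 3)*(-5 + x):
= -5*x^4 - 60 + x^2*49 + x^5 + x^3*(-9) - 8*x
D) -5*x^4 - 60 + x^2*49 + x^5 + x^3*(-9) - 8*x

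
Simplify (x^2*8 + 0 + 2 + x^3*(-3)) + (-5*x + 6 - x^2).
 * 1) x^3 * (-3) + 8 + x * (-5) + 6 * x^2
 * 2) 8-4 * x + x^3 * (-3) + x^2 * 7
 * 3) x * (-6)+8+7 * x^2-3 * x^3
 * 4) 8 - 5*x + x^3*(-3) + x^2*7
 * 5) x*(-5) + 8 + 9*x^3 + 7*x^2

Adding the polynomials and combining like terms:
(x^2*8 + 0 + 2 + x^3*(-3)) + (-5*x + 6 - x^2)
= 8 - 5*x + x^3*(-3) + x^2*7
4) 8 - 5*x + x^3*(-3) + x^2*7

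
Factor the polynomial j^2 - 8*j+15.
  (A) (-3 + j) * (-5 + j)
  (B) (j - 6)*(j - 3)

We need to factor j^2 - 8*j+15.
The factored form is (-3 + j) * (-5 + j).
A) (-3 + j) * (-5 + j)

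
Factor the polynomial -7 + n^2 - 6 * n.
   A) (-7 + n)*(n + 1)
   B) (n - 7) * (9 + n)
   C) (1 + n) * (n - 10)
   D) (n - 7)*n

We need to factor -7 + n^2 - 6 * n.
The factored form is (-7 + n)*(n + 1).
A) (-7 + n)*(n + 1)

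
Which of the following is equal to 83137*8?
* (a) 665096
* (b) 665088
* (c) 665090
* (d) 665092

83137 * 8 = 665096
a) 665096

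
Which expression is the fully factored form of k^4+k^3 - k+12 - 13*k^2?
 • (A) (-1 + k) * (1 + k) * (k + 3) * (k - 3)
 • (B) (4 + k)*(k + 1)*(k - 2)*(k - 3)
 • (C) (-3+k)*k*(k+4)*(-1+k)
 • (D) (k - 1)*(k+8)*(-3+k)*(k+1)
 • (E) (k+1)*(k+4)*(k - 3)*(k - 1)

We need to factor k^4+k^3 - k+12 - 13*k^2.
The factored form is (k+1)*(k+4)*(k - 3)*(k - 1).
E) (k+1)*(k+4)*(k - 3)*(k - 1)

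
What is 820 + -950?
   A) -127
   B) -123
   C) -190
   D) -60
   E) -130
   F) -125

820 + -950 = -130
E) -130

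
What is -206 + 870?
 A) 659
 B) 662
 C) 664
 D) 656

-206 + 870 = 664
C) 664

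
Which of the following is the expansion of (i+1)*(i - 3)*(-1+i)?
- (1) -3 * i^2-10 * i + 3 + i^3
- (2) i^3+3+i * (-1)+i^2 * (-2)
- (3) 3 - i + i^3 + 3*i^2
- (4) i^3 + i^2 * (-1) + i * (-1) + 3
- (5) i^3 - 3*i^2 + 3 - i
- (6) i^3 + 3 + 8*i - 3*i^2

Expanding (i+1)*(i - 3)*(-1+i):
= i^3 - 3*i^2 + 3 - i
5) i^3 - 3*i^2 + 3 - i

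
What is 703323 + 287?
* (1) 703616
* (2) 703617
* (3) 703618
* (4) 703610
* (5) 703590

703323 + 287 = 703610
4) 703610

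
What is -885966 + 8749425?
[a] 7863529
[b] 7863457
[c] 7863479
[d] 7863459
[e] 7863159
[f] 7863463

-885966 + 8749425 = 7863459
d) 7863459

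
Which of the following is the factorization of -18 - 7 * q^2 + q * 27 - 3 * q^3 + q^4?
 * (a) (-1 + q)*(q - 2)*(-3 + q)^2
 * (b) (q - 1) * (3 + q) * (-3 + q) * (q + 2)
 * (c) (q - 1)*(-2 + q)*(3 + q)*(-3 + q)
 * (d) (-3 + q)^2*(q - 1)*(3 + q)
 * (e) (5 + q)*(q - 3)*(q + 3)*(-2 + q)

We need to factor -18 - 7 * q^2 + q * 27 - 3 * q^3 + q^4.
The factored form is (q - 1)*(-2 + q)*(3 + q)*(-3 + q).
c) (q - 1)*(-2 + q)*(3 + q)*(-3 + q)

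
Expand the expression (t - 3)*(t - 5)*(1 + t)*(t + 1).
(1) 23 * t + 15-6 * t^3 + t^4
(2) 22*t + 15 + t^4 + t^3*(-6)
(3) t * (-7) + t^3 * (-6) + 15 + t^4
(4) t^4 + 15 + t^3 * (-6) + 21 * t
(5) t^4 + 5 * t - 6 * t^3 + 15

Expanding (t - 3)*(t - 5)*(1 + t)*(t + 1):
= 22*t + 15 + t^4 + t^3*(-6)
2) 22*t + 15 + t^4 + t^3*(-6)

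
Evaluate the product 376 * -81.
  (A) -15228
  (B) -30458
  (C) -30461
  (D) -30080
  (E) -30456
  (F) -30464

376 * -81 = -30456
E) -30456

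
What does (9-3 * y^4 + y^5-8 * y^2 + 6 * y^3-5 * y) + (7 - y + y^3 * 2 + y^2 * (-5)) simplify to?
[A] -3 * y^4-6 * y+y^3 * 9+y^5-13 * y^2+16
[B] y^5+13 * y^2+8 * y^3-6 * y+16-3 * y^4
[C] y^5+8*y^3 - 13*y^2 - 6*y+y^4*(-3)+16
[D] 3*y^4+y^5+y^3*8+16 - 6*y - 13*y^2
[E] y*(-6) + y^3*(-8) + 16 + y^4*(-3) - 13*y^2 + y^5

Adding the polynomials and combining like terms:
(9 - 3*y^4 + y^5 - 8*y^2 + 6*y^3 - 5*y) + (7 - y + y^3*2 + y^2*(-5))
= y^5+8*y^3 - 13*y^2 - 6*y+y^4*(-3)+16
C) y^5+8*y^3 - 13*y^2 - 6*y+y^4*(-3)+16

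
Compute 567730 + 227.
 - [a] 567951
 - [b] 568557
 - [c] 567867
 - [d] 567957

567730 + 227 = 567957
d) 567957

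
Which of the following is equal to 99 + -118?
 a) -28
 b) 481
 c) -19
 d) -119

99 + -118 = -19
c) -19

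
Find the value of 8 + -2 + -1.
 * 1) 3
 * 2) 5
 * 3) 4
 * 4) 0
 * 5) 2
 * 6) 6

First: 8 + -2 = 6
Then: 6 + -1 = 5
2) 5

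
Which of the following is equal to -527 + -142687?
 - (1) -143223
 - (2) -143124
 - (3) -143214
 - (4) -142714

-527 + -142687 = -143214
3) -143214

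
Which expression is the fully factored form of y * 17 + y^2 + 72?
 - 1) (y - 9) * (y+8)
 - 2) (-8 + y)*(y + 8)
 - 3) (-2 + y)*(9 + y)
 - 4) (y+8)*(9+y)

We need to factor y * 17 + y^2 + 72.
The factored form is (y+8)*(9+y).
4) (y+8)*(9+y)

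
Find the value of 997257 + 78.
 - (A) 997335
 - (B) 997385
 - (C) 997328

997257 + 78 = 997335
A) 997335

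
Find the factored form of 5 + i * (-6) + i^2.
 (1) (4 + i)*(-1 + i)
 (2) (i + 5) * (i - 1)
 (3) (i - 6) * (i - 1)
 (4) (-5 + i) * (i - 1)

We need to factor 5 + i * (-6) + i^2.
The factored form is (-5 + i) * (i - 1).
4) (-5 + i) * (i - 1)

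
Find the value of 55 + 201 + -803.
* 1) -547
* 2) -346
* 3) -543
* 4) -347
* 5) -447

First: 55 + 201 = 256
Then: 256 + -803 = -547
1) -547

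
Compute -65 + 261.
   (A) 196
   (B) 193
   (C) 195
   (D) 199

-65 + 261 = 196
A) 196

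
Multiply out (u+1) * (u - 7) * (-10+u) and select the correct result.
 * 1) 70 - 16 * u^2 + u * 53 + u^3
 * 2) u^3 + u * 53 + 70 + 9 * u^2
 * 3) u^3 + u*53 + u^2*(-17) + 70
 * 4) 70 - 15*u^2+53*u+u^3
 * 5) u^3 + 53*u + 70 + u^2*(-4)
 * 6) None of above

Expanding (u+1) * (u - 7) * (-10+u):
= 70 - 16 * u^2 + u * 53 + u^3
1) 70 - 16 * u^2 + u * 53 + u^3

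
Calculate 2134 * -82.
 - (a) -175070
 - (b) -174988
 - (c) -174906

2134 * -82 = -174988
b) -174988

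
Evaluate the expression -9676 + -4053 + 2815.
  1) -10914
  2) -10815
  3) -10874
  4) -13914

First: -9676 + -4053 = -13729
Then: -13729 + 2815 = -10914
1) -10914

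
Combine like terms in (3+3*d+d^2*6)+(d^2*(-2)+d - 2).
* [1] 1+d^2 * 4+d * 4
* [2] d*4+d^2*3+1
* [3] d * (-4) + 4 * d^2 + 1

Adding the polynomials and combining like terms:
(3 + 3*d + d^2*6) + (d^2*(-2) + d - 2)
= 1+d^2 * 4+d * 4
1) 1+d^2 * 4+d * 4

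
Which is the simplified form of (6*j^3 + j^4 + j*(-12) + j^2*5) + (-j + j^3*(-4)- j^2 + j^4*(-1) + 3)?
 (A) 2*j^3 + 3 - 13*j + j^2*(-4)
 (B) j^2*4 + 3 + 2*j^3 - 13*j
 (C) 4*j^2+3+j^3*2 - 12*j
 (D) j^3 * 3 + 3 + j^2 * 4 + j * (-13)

Adding the polynomials and combining like terms:
(6*j^3 + j^4 + j*(-12) + j^2*5) + (-j + j^3*(-4) - j^2 + j^4*(-1) + 3)
= j^2*4 + 3 + 2*j^3 - 13*j
B) j^2*4 + 3 + 2*j^3 - 13*j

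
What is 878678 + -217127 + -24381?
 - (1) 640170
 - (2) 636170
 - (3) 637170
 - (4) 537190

First: 878678 + -217127 = 661551
Then: 661551 + -24381 = 637170
3) 637170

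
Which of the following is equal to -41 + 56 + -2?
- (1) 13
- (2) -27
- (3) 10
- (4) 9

First: -41 + 56 = 15
Then: 15 + -2 = 13
1) 13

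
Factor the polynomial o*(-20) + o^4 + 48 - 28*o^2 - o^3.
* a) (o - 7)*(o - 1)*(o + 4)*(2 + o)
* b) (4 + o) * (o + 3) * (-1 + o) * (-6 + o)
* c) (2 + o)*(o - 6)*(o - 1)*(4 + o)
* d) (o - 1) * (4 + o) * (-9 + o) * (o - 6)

We need to factor o*(-20) + o^4 + 48 - 28*o^2 - o^3.
The factored form is (2 + o)*(o - 6)*(o - 1)*(4 + o).
c) (2 + o)*(o - 6)*(o - 1)*(4 + o)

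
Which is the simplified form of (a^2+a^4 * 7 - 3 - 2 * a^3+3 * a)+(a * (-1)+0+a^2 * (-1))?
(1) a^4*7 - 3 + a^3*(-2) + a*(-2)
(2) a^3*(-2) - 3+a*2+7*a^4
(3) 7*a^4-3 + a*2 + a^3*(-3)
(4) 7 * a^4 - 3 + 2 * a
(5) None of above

Adding the polynomials and combining like terms:
(a^2 + a^4*7 - 3 - 2*a^3 + 3*a) + (a*(-1) + 0 + a^2*(-1))
= a^3*(-2) - 3+a*2+7*a^4
2) a^3*(-2) - 3+a*2+7*a^4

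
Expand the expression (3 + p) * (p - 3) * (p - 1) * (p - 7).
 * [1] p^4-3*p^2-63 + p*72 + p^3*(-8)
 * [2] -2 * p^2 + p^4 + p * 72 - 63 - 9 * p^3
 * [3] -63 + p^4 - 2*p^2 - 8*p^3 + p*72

Expanding (3 + p) * (p - 3) * (p - 1) * (p - 7):
= -63 + p^4 - 2*p^2 - 8*p^3 + p*72
3) -63 + p^4 - 2*p^2 - 8*p^3 + p*72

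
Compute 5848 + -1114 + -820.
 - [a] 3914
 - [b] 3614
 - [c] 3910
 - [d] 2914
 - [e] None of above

First: 5848 + -1114 = 4734
Then: 4734 + -820 = 3914
a) 3914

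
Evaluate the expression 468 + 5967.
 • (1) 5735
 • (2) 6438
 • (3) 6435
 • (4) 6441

468 + 5967 = 6435
3) 6435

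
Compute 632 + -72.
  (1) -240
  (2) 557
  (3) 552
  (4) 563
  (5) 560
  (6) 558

632 + -72 = 560
5) 560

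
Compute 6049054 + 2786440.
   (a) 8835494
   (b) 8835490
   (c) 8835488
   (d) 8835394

6049054 + 2786440 = 8835494
a) 8835494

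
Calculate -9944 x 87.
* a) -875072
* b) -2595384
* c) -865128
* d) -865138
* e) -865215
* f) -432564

-9944 * 87 = -865128
c) -865128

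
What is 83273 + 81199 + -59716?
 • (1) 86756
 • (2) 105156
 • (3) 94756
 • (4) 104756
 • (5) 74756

First: 83273 + 81199 = 164472
Then: 164472 + -59716 = 104756
4) 104756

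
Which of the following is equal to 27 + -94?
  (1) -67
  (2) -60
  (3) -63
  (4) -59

27 + -94 = -67
1) -67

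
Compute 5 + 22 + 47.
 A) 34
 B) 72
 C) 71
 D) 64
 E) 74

First: 5 + 22 = 27
Then: 27 + 47 = 74
E) 74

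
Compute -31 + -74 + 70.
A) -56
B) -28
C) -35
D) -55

First: -31 + -74 = -105
Then: -105 + 70 = -35
C) -35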